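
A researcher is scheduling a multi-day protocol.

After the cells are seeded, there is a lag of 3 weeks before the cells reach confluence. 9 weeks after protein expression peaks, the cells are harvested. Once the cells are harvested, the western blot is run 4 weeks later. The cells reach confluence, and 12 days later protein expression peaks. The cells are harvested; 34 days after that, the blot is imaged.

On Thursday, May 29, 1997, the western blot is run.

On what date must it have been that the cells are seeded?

Saturday, January 25, 1997

The western blot is run: May 29, 1997.
The cells are harvested: May 29, 1997 − 4 weeks = May 1, 1997.
Protein expression peaks: May 1, 1997 − 9 weeks = Feb 27, 1997.
The cells reach confluence: Feb 27, 1997 − 12 days = Feb 15, 1997.
The cells are seeded: Feb 15, 1997 − 3 weeks = Jan 25, 1997.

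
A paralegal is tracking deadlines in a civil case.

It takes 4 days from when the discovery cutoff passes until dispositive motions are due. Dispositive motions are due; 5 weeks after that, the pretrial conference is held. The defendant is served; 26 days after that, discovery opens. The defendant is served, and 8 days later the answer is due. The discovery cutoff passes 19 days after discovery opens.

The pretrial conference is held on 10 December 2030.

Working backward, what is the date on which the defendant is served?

17 September 2030

The pretrial conference is held: Dec 10, 2030.
Dispositive motions are due: Dec 10, 2030 − 5 weeks = Nov 5, 2030.
The discovery cutoff passes: Nov 5, 2030 − 4 days = Nov 1, 2030.
Discovery opens: Nov 1, 2030 − 19 days = Oct 13, 2030.
The defendant is served: Oct 13, 2030 − 26 days = Sep 17, 2030.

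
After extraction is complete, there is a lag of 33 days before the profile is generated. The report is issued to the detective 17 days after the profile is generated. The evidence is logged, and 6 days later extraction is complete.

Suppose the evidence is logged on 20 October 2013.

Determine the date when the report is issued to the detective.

The evidence is logged: Oct 20, 2013.
Extraction is complete: Oct 20, 2013 + 6 days = Oct 26, 2013.
The profile is generated: Oct 26, 2013 + 33 days = Nov 28, 2013.
The report is issued to the detective: Nov 28, 2013 + 17 days = Dec 15, 2013.

15 December 2013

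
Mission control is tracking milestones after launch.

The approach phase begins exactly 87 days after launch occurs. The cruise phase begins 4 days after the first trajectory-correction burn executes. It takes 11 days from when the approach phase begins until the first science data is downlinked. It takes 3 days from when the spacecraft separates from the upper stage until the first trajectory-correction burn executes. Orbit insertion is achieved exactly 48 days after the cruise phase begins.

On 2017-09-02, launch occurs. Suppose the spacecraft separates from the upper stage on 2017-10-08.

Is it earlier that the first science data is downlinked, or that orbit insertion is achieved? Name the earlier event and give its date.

Launch occurs: Sep 2, 2017.
The approach phase begins: Sep 2, 2017 + 87 days = Nov 28, 2017.
The first science data is downlinked: Nov 28, 2017 + 11 days = Dec 9, 2017.
The spacecraft separates from the upper stage: Oct 8, 2017.
The first trajectory-correction burn executes: Oct 8, 2017 + 3 days = Oct 11, 2017.
The cruise phase begins: Oct 11, 2017 + 4 days = Oct 15, 2017.
Orbit insertion is achieved: Oct 15, 2017 + 48 days = Dec 2, 2017.
Comparing: the first science data is downlinked on Dec 9, 2017 vs orbit insertion is achieved on Dec 2, 2017. Earlier: orbit insertion is achieved.

Orbit insertion is achieved — 2017-12-02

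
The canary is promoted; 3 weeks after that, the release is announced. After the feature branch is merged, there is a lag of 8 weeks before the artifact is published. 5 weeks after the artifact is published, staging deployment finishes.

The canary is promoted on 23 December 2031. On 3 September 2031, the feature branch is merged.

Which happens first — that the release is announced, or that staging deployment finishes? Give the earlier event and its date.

Staging deployment finishes — 3 December 2031

The canary is promoted: Dec 23, 2031.
The release is announced: Dec 23, 2031 + 3 weeks = Jan 13, 2032.
The feature branch is merged: Sep 3, 2031.
The artifact is published: Sep 3, 2031 + 8 weeks = Oct 29, 2031.
Staging deployment finishes: Oct 29, 2031 + 5 weeks = Dec 3, 2031.
Comparing: the release is announced on Jan 13, 2032 vs staging deployment finishes on Dec 3, 2031. Earlier: staging deployment finishes.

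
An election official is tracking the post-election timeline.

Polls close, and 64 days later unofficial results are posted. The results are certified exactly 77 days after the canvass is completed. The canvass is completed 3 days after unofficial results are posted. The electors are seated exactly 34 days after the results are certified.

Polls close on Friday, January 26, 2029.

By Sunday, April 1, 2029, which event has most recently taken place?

Polls close: Jan 26, 2029.
Unofficial results are posted: Jan 26, 2029 + 64 days = Mar 31, 2029.
The canvass is completed: Mar 31, 2029 + 3 days = Apr 3, 2029.
The results are certified: Apr 3, 2029 + 77 days = Jun 19, 2029.
The electors are seated: Jun 19, 2029 + 34 days = Jul 23, 2029.
Apr 1, 2029 falls between when unofficial results are posted (Mar 31, 2029) and when the canvass is completed (Apr 3, 2029).

Unofficial results are posted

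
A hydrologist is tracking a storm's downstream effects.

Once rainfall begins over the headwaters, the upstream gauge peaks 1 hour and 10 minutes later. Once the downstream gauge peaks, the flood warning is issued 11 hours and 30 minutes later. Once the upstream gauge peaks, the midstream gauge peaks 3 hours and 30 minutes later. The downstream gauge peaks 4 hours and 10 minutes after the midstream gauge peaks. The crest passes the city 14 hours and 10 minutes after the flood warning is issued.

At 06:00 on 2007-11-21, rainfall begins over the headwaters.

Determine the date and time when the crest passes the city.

Rainfall begins over the headwaters: 06:00 Nov 21, 2007.
The upstream gauge peaks: 06:00 Nov 21, 2007 + 1h10m = 07:10 Nov 21, 2007.
The midstream gauge peaks: 07:10 Nov 21, 2007 + 3h30m = 10:40 Nov 21, 2007.
The downstream gauge peaks: 10:40 Nov 21, 2007 + 4h10m = 14:50 Nov 21, 2007.
The flood warning is issued: 14:50 Nov 21, 2007 + 11h30m = 02:20 Nov 22, 2007.
The crest passes the city: 02:20 Nov 22, 2007 + 14h10m = 16:30 Nov 22, 2007.

16:30 on 2007-11-22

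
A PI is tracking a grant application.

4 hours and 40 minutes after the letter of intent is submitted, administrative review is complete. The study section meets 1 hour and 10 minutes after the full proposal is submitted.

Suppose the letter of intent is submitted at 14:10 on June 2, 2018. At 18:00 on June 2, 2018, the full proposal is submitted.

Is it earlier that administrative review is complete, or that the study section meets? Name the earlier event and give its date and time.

Administrative review is complete — 18:50 on June 2, 2018

The letter of intent is submitted: 14:10 Jun 2, 2018.
Administrative review is complete: 14:10 Jun 2, 2018 + 4h40m = 18:50 Jun 2, 2018.
The full proposal is submitted: 18:00 Jun 2, 2018.
The study section meets: 18:00 Jun 2, 2018 + 1h10m = 19:10 Jun 2, 2018.
Comparing: administrative review is complete at 18:50 Jun 2, 2018 vs the study section meets at 19:10 Jun 2, 2018. Earlier: administrative review is complete.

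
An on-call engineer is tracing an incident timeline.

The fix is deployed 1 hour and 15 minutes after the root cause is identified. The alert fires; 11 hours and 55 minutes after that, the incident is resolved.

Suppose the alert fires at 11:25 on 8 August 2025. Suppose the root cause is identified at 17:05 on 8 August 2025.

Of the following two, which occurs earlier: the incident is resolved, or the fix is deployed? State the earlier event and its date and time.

The fix is deployed — 18:20 on 8 August 2025

The alert fires: 11:25 Aug 8, 2025.
The incident is resolved: 11:25 Aug 8, 2025 + 11h55m = 23:20 Aug 8, 2025.
The root cause is identified: 17:05 Aug 8, 2025.
The fix is deployed: 17:05 Aug 8, 2025 + 1h15m = 18:20 Aug 8, 2025.
Comparing: the incident is resolved at 23:20 Aug 8, 2025 vs the fix is deployed at 18:20 Aug 8, 2025. Earlier: the fix is deployed.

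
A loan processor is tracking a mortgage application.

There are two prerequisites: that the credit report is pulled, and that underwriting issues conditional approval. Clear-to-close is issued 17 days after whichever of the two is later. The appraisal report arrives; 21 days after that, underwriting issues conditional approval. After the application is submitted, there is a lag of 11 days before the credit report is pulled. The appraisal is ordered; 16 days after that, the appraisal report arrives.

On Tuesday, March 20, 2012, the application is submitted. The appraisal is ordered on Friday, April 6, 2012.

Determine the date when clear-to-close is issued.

The application is submitted: Mar 20, 2012.
The credit report is pulled: Mar 20, 2012 + 11 days = Mar 31, 2012.
The appraisal is ordered: Apr 6, 2012.
The appraisal report arrives: Apr 6, 2012 + 16 days = Apr 22, 2012.
Underwriting issues conditional approval: Apr 22, 2012 + 21 days = May 13, 2012.
Both prerequisites met — the credit report is pulled (Mar 31, 2012), underwriting issues conditional approval (May 13, 2012); the later is May 13, 2012.
Clear-to-close is issued: May 13, 2012 + 17 days = May 30, 2012.

Wednesday, May 30, 2012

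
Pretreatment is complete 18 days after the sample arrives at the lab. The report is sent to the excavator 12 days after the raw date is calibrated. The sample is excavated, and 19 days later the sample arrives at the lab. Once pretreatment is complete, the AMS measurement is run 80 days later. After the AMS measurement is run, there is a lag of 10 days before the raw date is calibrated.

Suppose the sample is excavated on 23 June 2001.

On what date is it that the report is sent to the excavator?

The sample is excavated: Jun 23, 2001.
The sample arrives at the lab: Jun 23, 2001 + 19 days = Jul 12, 2001.
Pretreatment is complete: Jul 12, 2001 + 18 days = Jul 30, 2001.
The AMS measurement is run: Jul 30, 2001 + 80 days = Oct 18, 2001.
The raw date is calibrated: Oct 18, 2001 + 10 days = Oct 28, 2001.
The report is sent to the excavator: Oct 28, 2001 + 12 days = Nov 9, 2001.

9 November 2001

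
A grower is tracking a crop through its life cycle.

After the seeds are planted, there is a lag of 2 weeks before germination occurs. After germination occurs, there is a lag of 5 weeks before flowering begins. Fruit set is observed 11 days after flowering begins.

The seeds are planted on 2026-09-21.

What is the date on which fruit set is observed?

The seeds are planted: Sep 21, 2026.
Germination occurs: Sep 21, 2026 + 2 weeks = Oct 5, 2026.
Flowering begins: Oct 5, 2026 + 5 weeks = Nov 9, 2026.
Fruit set is observed: Nov 9, 2026 + 11 days = Nov 20, 2026.

2026-11-20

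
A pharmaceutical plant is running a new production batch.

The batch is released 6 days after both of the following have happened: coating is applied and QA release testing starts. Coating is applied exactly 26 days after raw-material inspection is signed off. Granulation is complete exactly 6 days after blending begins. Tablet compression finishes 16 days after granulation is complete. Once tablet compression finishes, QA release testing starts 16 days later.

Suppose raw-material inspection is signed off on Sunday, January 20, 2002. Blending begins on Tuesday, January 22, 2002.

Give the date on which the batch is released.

Raw-material inspection is signed off: Jan 20, 2002.
Coating is applied: Jan 20, 2002 + 26 days = Feb 15, 2002.
Blending begins: Jan 22, 2002.
Granulation is complete: Jan 22, 2002 + 6 days = Jan 28, 2002.
Tablet compression finishes: Jan 28, 2002 + 16 days = Feb 13, 2002.
QA release testing starts: Feb 13, 2002 + 16 days = Mar 1, 2002.
Both prerequisites met — coating is applied (Feb 15, 2002), QA release testing starts (Mar 1, 2002); the later is Mar 1, 2002.
The batch is released: Mar 1, 2002 + 6 days = Mar 7, 2002.

Thursday, March 7, 2002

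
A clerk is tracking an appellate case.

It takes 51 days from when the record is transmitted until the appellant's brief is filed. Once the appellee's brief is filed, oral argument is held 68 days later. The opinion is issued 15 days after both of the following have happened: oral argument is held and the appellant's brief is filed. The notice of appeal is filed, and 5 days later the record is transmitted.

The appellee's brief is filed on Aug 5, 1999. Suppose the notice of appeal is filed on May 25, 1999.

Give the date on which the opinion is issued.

Oct 27, 1999

The appellee's brief is filed: Aug 5, 1999.
Oral argument is held: Aug 5, 1999 + 68 days = Oct 12, 1999.
The notice of appeal is filed: May 25, 1999.
The record is transmitted: May 25, 1999 + 5 days = May 30, 1999.
The appellant's brief is filed: May 30, 1999 + 51 days = Jul 20, 1999.
Both prerequisites met — oral argument is held (Oct 12, 1999), the appellant's brief is filed (Jul 20, 1999); the later is Oct 12, 1999.
The opinion is issued: Oct 12, 1999 + 15 days = Oct 27, 1999.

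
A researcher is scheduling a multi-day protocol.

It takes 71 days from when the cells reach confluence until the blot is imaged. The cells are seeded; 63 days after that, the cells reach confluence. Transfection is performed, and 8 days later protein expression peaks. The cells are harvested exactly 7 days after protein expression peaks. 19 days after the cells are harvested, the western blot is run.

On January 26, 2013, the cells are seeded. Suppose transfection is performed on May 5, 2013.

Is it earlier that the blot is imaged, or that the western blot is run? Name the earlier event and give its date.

The cells are seeded: Jan 26, 2013.
The cells reach confluence: Jan 26, 2013 + 63 days = Mar 30, 2013.
The blot is imaged: Mar 30, 2013 + 71 days = Jun 9, 2013.
Transfection is performed: May 5, 2013.
Protein expression peaks: May 5, 2013 + 8 days = May 13, 2013.
The cells are harvested: May 13, 2013 + 7 days = May 20, 2013.
The western blot is run: May 20, 2013 + 19 days = Jun 8, 2013.
Comparing: the blot is imaged on Jun 9, 2013 vs the western blot is run on Jun 8, 2013. Earlier: the western blot is run.

The western blot is run — June 8, 2013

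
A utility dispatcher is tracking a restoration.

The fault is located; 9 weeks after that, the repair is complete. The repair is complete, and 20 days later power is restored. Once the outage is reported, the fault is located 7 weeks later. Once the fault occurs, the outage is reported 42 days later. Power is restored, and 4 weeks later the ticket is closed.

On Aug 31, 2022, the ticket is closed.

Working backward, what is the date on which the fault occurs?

The ticket is closed: Aug 31, 2022.
Power is restored: Aug 31, 2022 − 4 weeks = Aug 3, 2022.
The repair is complete: Aug 3, 2022 − 20 days = Jul 14, 2022.
The fault is located: Jul 14, 2022 − 9 weeks = May 12, 2022.
The outage is reported: May 12, 2022 − 7 weeks = Mar 24, 2022.
The fault occurs: Mar 24, 2022 − 42 days = Feb 10, 2022.

Feb 10, 2022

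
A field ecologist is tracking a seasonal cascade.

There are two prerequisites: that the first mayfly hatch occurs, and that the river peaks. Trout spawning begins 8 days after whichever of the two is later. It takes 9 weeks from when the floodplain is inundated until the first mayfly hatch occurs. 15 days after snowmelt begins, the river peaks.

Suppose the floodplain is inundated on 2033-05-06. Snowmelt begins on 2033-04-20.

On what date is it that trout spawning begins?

2033-07-16

The floodplain is inundated: May 6, 2033.
The first mayfly hatch occurs: May 6, 2033 + 9 weeks = Jul 8, 2033.
Snowmelt begins: Apr 20, 2033.
The river peaks: Apr 20, 2033 + 15 days = May 5, 2033.
Both prerequisites met — the first mayfly hatch occurs (Jul 8, 2033), the river peaks (May 5, 2033); the later is Jul 8, 2033.
Trout spawning begins: Jul 8, 2033 + 8 days = Jul 16, 2033.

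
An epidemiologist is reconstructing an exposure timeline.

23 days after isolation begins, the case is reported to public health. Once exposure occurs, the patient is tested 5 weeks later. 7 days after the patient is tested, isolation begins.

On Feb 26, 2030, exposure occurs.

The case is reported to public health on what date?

Exposure occurs: Feb 26, 2030.
The patient is tested: Feb 26, 2030 + 5 weeks = Apr 2, 2030.
Isolation begins: Apr 2, 2030 + 7 days = Apr 9, 2030.
The case is reported to public health: Apr 9, 2030 + 23 days = May 2, 2030.

May 2, 2030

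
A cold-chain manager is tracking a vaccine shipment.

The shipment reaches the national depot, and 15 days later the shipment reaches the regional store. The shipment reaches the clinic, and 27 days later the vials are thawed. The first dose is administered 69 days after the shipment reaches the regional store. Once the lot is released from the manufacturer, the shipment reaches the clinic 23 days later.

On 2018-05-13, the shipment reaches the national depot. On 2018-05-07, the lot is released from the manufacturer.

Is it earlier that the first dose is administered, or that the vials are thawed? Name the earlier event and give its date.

The shipment reaches the national depot: May 13, 2018.
The shipment reaches the regional store: May 13, 2018 + 15 days = May 28, 2018.
The first dose is administered: May 28, 2018 + 69 days = Aug 5, 2018.
The lot is released from the manufacturer: May 7, 2018.
The shipment reaches the clinic: May 7, 2018 + 23 days = May 30, 2018.
The vials are thawed: May 30, 2018 + 27 days = Jun 26, 2018.
Comparing: the first dose is administered on Aug 5, 2018 vs the vials are thawed on Jun 26, 2018. Earlier: the vials are thawed.

The vials are thawed — 2018-06-26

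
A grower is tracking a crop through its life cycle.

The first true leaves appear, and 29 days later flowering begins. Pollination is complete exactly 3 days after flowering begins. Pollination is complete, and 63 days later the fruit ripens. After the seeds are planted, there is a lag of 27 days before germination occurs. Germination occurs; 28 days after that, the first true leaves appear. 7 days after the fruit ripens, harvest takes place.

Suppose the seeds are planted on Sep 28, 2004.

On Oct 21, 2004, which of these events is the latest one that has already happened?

The seeds are planted: Sep 28, 2004.
Germination occurs: Sep 28, 2004 + 27 days = Oct 25, 2004.
The first true leaves appear: Oct 25, 2004 + 28 days = Nov 22, 2004.
Flowering begins: Nov 22, 2004 + 29 days = Dec 21, 2004.
Pollination is complete: Dec 21, 2004 + 3 days = Dec 24, 2004.
The fruit ripens: Dec 24, 2004 + 63 days = Feb 25, 2005.
Harvest takes place: Feb 25, 2005 + 7 days = Mar 4, 2005.
Oct 21, 2004 falls between when the seeds are planted (Sep 28, 2004) and when germination occurs (Oct 25, 2004).

The seeds are planted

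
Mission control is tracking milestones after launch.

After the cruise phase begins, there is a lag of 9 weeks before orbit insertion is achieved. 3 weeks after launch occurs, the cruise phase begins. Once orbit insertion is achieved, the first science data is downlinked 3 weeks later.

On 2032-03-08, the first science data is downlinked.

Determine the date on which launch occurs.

The first science data is downlinked: Mar 8, 2032.
Orbit insertion is achieved: Mar 8, 2032 − 3 weeks = Feb 16, 2032.
The cruise phase begins: Feb 16, 2032 − 9 weeks = Dec 15, 2031.
Launch occurs: Dec 15, 2031 − 3 weeks = Nov 24, 2031.

2031-11-24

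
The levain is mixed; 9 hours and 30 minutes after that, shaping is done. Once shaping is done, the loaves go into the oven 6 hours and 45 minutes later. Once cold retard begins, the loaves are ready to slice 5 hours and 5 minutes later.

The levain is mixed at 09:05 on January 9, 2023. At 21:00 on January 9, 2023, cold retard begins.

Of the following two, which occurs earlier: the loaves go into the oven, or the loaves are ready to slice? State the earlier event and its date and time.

The levain is mixed: 09:05 Jan 9, 2023.
Shaping is done: 09:05 Jan 9, 2023 + 9h30m = 18:35 Jan 9, 2023.
The loaves go into the oven: 18:35 Jan 9, 2023 + 6h45m = 01:20 Jan 10, 2023.
Cold retard begins: 21:00 Jan 9, 2023.
The loaves are ready to slice: 21:00 Jan 9, 2023 + 5h05m = 02:05 Jan 10, 2023.
Comparing: the loaves go into the oven at 01:20 Jan 10, 2023 vs the loaves are ready to slice at 02:05 Jan 10, 2023. Earlier: the loaves go into the oven.

The loaves go into the oven — 01:20 on January 10, 2023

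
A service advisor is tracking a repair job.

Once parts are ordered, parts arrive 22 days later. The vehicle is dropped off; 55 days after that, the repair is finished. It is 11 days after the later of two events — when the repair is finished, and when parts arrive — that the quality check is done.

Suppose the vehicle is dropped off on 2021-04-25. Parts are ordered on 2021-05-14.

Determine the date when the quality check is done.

The vehicle is dropped off: Apr 25, 2021.
The repair is finished: Apr 25, 2021 + 55 days = Jun 19, 2021.
Parts are ordered: May 14, 2021.
Parts arrive: May 14, 2021 + 22 days = Jun 5, 2021.
Both prerequisites met — the repair is finished (Jun 19, 2021), parts arrive (Jun 5, 2021); the later is Jun 19, 2021.
The quality check is done: Jun 19, 2021 + 11 days = Jun 30, 2021.

2021-06-30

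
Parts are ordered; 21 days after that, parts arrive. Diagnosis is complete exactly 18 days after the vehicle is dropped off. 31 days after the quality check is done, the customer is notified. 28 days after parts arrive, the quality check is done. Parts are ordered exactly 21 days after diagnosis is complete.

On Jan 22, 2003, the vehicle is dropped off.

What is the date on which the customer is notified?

The vehicle is dropped off: Jan 22, 2003.
Diagnosis is complete: Jan 22, 2003 + 18 days = Feb 9, 2003.
Parts are ordered: Feb 9, 2003 + 21 days = Mar 2, 2003.
Parts arrive: Mar 2, 2003 + 21 days = Mar 23, 2003.
The quality check is done: Mar 23, 2003 + 28 days = Apr 20, 2003.
The customer is notified: Apr 20, 2003 + 31 days = May 21, 2003.

May 21, 2003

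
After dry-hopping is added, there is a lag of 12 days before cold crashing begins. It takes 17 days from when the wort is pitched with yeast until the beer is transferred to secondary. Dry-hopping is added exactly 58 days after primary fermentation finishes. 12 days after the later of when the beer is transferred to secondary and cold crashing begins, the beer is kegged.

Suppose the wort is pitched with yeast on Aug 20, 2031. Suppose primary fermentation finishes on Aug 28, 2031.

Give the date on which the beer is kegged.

Nov 18, 2031

The wort is pitched with yeast: Aug 20, 2031.
The beer is transferred to secondary: Aug 20, 2031 + 17 days = Sep 6, 2031.
Primary fermentation finishes: Aug 28, 2031.
Dry-hopping is added: Aug 28, 2031 + 58 days = Oct 25, 2031.
Cold crashing begins: Oct 25, 2031 + 12 days = Nov 6, 2031.
Both prerequisites met — the beer is transferred to secondary (Sep 6, 2031), cold crashing begins (Nov 6, 2031); the later is Nov 6, 2031.
The beer is kegged: Nov 6, 2031 + 12 days = Nov 18, 2031.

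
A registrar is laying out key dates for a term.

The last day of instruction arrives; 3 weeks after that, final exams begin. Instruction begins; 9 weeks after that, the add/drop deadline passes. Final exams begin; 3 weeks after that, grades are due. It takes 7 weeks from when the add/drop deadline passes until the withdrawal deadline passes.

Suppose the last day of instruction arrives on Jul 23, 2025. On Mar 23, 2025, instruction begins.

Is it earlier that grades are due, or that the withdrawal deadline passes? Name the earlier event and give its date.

The last day of instruction arrives: Jul 23, 2025.
Final exams begin: Jul 23, 2025 + 3 weeks = Aug 13, 2025.
Grades are due: Aug 13, 2025 + 3 weeks = Sep 3, 2025.
Instruction begins: Mar 23, 2025.
The add/drop deadline passes: Mar 23, 2025 + 9 weeks = May 25, 2025.
The withdrawal deadline passes: May 25, 2025 + 7 weeks = Jul 13, 2025.
Comparing: grades are due on Sep 3, 2025 vs the withdrawal deadline passes on Jul 13, 2025. Earlier: the withdrawal deadline passes.

The withdrawal deadline passes — Jul 13, 2025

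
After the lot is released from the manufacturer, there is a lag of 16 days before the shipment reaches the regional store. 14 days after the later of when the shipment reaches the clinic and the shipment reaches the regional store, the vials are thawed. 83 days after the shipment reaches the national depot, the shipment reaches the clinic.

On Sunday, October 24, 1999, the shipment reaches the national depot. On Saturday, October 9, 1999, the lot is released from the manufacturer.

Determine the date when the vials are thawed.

The shipment reaches the national depot: Oct 24, 1999.
The shipment reaches the clinic: Oct 24, 1999 + 83 days = Jan 15, 2000.
The lot is released from the manufacturer: Oct 9, 1999.
The shipment reaches the regional store: Oct 9, 1999 + 16 days = Oct 25, 1999.
Both prerequisites met — the shipment reaches the clinic (Jan 15, 2000), the shipment reaches the regional store (Oct 25, 1999); the later is Jan 15, 2000.
The vials are thawed: Jan 15, 2000 + 14 days = Jan 29, 2000.

Saturday, January 29, 2000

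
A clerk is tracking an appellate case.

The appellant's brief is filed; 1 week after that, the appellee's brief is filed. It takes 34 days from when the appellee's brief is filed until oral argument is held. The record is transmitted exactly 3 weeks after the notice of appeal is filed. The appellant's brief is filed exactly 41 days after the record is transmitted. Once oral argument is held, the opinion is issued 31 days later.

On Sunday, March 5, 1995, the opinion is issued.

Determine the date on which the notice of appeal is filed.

The opinion is issued: Mar 5, 1995.
Oral argument is held: Mar 5, 1995 − 31 days = Feb 2, 1995.
The appellee's brief is filed: Feb 2, 1995 − 34 days = Dec 30, 1994.
The appellant's brief is filed: Dec 30, 1994 − 1 week = Dec 23, 1994.
The record is transmitted: Dec 23, 1994 − 41 days = Nov 12, 1994.
The notice of appeal is filed: Nov 12, 1994 − 3 weeks = Oct 22, 1994.

Saturday, October 22, 1994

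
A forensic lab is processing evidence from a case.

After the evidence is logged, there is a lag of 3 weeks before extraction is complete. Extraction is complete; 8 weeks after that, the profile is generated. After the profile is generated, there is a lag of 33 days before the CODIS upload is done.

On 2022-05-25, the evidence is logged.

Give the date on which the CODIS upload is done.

2022-09-12

The evidence is logged: May 25, 2022.
Extraction is complete: May 25, 2022 + 3 weeks = Jun 15, 2022.
The profile is generated: Jun 15, 2022 + 8 weeks = Aug 10, 2022.
The CODIS upload is done: Aug 10, 2022 + 33 days = Sep 12, 2022.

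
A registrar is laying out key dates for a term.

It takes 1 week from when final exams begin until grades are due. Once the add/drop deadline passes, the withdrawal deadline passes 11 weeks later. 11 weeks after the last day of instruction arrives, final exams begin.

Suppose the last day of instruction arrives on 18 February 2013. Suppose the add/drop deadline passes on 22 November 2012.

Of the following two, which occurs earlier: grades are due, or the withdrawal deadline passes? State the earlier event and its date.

The last day of instruction arrives: Feb 18, 2013.
Final exams begin: Feb 18, 2013 + 11 weeks = May 6, 2013.
Grades are due: May 6, 2013 + 1 week = May 13, 2013.
The add/drop deadline passes: Nov 22, 2012.
The withdrawal deadline passes: Nov 22, 2012 + 11 weeks = Feb 7, 2013.
Comparing: grades are due on May 13, 2013 vs the withdrawal deadline passes on Feb 7, 2013. Earlier: the withdrawal deadline passes.

The withdrawal deadline passes — 7 February 2013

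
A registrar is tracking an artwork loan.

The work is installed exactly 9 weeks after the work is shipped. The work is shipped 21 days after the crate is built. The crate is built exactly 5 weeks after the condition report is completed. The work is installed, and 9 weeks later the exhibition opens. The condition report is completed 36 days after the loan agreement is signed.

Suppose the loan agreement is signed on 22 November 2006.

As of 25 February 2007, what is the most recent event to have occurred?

The work is shipped

The loan agreement is signed: Nov 22, 2006.
The condition report is completed: Nov 22, 2006 + 36 days = Dec 28, 2006.
The crate is built: Dec 28, 2006 + 5 weeks = Feb 1, 2007.
The work is shipped: Feb 1, 2007 + 21 days = Feb 22, 2007.
The work is installed: Feb 22, 2007 + 9 weeks = Apr 26, 2007.
The exhibition opens: Apr 26, 2007 + 9 weeks = Jun 28, 2007.
Feb 25, 2007 falls between when the work is shipped (Feb 22, 2007) and when the work is installed (Apr 26, 2007).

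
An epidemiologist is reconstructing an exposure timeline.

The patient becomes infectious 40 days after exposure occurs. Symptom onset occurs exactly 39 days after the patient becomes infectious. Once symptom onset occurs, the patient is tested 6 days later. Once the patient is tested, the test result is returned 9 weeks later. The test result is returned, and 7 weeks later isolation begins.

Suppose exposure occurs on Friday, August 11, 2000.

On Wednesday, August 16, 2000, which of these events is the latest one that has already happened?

Exposure occurs

Exposure occurs: Aug 11, 2000.
The patient becomes infectious: Aug 11, 2000 + 40 days = Sep 20, 2000.
Symptom onset occurs: Sep 20, 2000 + 39 days = Oct 29, 2000.
The patient is tested: Oct 29, 2000 + 6 days = Nov 4, 2000.
The test result is returned: Nov 4, 2000 + 9 weeks = Jan 6, 2001.
Isolation begins: Jan 6, 2001 + 7 weeks = Feb 24, 2001.
Aug 16, 2000 falls between when exposure occurs (Aug 11, 2000) and when the patient becomes infectious (Sep 20, 2000).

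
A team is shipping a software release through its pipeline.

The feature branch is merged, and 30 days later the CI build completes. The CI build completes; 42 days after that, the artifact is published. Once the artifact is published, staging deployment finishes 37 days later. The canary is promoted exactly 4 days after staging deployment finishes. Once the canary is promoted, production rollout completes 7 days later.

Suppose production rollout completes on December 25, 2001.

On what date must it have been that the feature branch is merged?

August 27, 2001

Production rollout completes: Dec 25, 2001.
The canary is promoted: Dec 25, 2001 − 7 days = Dec 18, 2001.
Staging deployment finishes: Dec 18, 2001 − 4 days = Dec 14, 2001.
The artifact is published: Dec 14, 2001 − 37 days = Nov 7, 2001.
The CI build completes: Nov 7, 2001 − 42 days = Sep 26, 2001.
The feature branch is merged: Sep 26, 2001 − 30 days = Aug 27, 2001.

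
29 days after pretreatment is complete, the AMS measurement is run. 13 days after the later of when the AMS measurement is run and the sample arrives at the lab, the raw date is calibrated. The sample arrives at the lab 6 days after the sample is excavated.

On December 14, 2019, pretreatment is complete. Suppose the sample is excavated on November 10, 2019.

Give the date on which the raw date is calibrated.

January 25, 2020

Pretreatment is complete: Dec 14, 2019.
The AMS measurement is run: Dec 14, 2019 + 29 days = Jan 12, 2020.
The sample is excavated: Nov 10, 2019.
The sample arrives at the lab: Nov 10, 2019 + 6 days = Nov 16, 2019.
Both prerequisites met — the AMS measurement is run (Jan 12, 2020), the sample arrives at the lab (Nov 16, 2019); the later is Jan 12, 2020.
The raw date is calibrated: Jan 12, 2020 + 13 days = Jan 25, 2020.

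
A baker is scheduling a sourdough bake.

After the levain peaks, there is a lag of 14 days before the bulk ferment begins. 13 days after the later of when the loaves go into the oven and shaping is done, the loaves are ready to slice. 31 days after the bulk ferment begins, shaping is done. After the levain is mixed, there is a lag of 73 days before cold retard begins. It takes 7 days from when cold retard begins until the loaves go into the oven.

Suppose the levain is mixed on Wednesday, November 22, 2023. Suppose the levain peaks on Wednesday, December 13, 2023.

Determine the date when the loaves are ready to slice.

Friday, February 23, 2024

The levain is mixed: Nov 22, 2023.
Cold retard begins: Nov 22, 2023 + 73 days = Feb 3, 2024.
The loaves go into the oven: Feb 3, 2024 + 7 days = Feb 10, 2024.
The levain peaks: Dec 13, 2023.
The bulk ferment begins: Dec 13, 2023 + 14 days = Dec 27, 2023.
Shaping is done: Dec 27, 2023 + 31 days = Jan 27, 2024.
Both prerequisites met — the loaves go into the oven (Feb 10, 2024), shaping is done (Jan 27, 2024); the later is Feb 10, 2024.
The loaves are ready to slice: Feb 10, 2024 + 13 days = Feb 23, 2024.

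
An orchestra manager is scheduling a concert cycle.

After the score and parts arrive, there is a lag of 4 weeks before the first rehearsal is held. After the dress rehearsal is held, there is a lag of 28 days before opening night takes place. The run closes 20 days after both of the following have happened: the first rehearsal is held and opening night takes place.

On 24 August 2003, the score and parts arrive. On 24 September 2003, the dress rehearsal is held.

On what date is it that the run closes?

The score and parts arrive: Aug 24, 2003.
The first rehearsal is held: Aug 24, 2003 + 4 weeks = Sep 21, 2003.
The dress rehearsal is held: Sep 24, 2003.
Opening night takes place: Sep 24, 2003 + 28 days = Oct 22, 2003.
Both prerequisites met — the first rehearsal is held (Sep 21, 2003), opening night takes place (Oct 22, 2003); the later is Oct 22, 2003.
The run closes: Oct 22, 2003 + 20 days = Nov 11, 2003.

11 November 2003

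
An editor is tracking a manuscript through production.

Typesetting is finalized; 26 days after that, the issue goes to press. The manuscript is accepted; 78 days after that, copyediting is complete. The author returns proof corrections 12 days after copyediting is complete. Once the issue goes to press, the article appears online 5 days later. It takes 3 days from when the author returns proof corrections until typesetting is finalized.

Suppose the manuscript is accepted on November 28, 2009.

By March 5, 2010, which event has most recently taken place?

The manuscript is accepted: Nov 28, 2009.
Copyediting is complete: Nov 28, 2009 + 78 days = Feb 14, 2010.
The author returns proof corrections: Feb 14, 2010 + 12 days = Feb 26, 2010.
Typesetting is finalized: Feb 26, 2010 + 3 days = Mar 1, 2010.
The issue goes to press: Mar 1, 2010 + 26 days = Mar 27, 2010.
The article appears online: Mar 27, 2010 + 5 days = Apr 1, 2010.
Mar 5, 2010 falls between when typesetting is finalized (Mar 1, 2010) and when the issue goes to press (Mar 27, 2010).

Typesetting is finalized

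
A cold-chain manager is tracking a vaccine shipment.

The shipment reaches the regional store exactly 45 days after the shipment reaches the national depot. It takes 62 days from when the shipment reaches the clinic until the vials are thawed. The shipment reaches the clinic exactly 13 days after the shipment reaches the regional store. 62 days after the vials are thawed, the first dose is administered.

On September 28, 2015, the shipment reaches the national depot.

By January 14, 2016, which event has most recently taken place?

The shipment reaches the clinic

The shipment reaches the national depot: Sep 28, 2015.
The shipment reaches the regional store: Sep 28, 2015 + 45 days = Nov 12, 2015.
The shipment reaches the clinic: Nov 12, 2015 + 13 days = Nov 25, 2015.
The vials are thawed: Nov 25, 2015 + 62 days = Jan 26, 2016.
The first dose is administered: Jan 26, 2016 + 62 days = Mar 28, 2016.
Jan 14, 2016 falls between when the shipment reaches the clinic (Nov 25, 2015) and when the vials are thawed (Jan 26, 2016).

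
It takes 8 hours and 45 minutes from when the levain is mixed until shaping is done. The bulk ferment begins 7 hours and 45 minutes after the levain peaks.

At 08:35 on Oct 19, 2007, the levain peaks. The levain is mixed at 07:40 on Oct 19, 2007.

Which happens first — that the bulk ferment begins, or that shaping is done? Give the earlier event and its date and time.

The levain peaks: 08:35 Oct 19, 2007.
The bulk ferment begins: 08:35 Oct 19, 2007 + 7h45m = 16:20 Oct 19, 2007.
The levain is mixed: 07:40 Oct 19, 2007.
Shaping is done: 07:40 Oct 19, 2007 + 8h45m = 16:25 Oct 19, 2007.
Comparing: the bulk ferment begins at 16:20 Oct 19, 2007 vs shaping is done at 16:25 Oct 19, 2007. Earlier: the bulk ferment begins.

The bulk ferment begins — 16:20 on Oct 19, 2007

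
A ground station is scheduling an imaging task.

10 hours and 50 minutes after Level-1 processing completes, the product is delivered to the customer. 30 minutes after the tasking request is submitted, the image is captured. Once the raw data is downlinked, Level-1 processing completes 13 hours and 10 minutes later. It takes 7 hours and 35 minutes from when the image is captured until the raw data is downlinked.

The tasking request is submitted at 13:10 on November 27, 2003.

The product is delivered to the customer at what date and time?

21:15 on November 28, 2003

The tasking request is submitted: 13:10 Nov 27, 2003.
The image is captured: 13:10 Nov 27, 2003 + 30m = 13:40 Nov 27, 2003.
The raw data is downlinked: 13:40 Nov 27, 2003 + 7h35m = 21:15 Nov 27, 2003.
Level-1 processing completes: 21:15 Nov 27, 2003 + 13h10m = 10:25 Nov 28, 2003.
The product is delivered to the customer: 10:25 Nov 28, 2003 + 10h50m = 21:15 Nov 28, 2003.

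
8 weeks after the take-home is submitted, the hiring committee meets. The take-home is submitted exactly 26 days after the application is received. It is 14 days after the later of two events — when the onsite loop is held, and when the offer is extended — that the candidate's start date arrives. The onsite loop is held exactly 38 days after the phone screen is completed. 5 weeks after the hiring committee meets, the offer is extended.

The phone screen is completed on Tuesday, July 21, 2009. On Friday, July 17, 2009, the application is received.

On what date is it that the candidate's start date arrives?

Wednesday, November 25, 2009

The phone screen is completed: Jul 21, 2009.
The onsite loop is held: Jul 21, 2009 + 38 days = Aug 28, 2009.
The application is received: Jul 17, 2009.
The take-home is submitted: Jul 17, 2009 + 26 days = Aug 12, 2009.
The hiring committee meets: Aug 12, 2009 + 8 weeks = Oct 7, 2009.
The offer is extended: Oct 7, 2009 + 5 weeks = Nov 11, 2009.
Both prerequisites met — the onsite loop is held (Aug 28, 2009), the offer is extended (Nov 11, 2009); the later is Nov 11, 2009.
The candidate's start date arrives: Nov 11, 2009 + 14 days = Nov 25, 2009.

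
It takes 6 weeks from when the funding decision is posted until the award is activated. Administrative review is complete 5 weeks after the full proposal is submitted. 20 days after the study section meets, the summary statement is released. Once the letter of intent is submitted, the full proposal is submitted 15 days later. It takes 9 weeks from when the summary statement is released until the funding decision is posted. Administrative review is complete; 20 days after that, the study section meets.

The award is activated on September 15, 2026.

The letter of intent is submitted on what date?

March 4, 2026

The award is activated: Sep 15, 2026.
The funding decision is posted: Sep 15, 2026 − 6 weeks = Aug 4, 2026.
The summary statement is released: Aug 4, 2026 − 9 weeks = Jun 2, 2026.
The study section meets: Jun 2, 2026 − 20 days = May 13, 2026.
Administrative review is complete: May 13, 2026 − 20 days = Apr 23, 2026.
The full proposal is submitted: Apr 23, 2026 − 5 weeks = Mar 19, 2026.
The letter of intent is submitted: Mar 19, 2026 − 15 days = Mar 4, 2026.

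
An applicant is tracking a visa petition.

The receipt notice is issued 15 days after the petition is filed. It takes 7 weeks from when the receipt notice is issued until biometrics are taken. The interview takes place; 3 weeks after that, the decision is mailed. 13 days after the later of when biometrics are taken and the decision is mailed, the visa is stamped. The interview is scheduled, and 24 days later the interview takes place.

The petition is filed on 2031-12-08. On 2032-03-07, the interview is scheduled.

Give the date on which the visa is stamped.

The petition is filed: Dec 8, 2031.
The receipt notice is issued: Dec 8, 2031 + 15 days = Dec 23, 2031.
Biometrics are taken: Dec 23, 2031 + 7 weeks = Feb 10, 2032.
The interview is scheduled: Mar 7, 2032.
The interview takes place: Mar 7, 2032 + 24 days = Mar 31, 2032.
The decision is mailed: Mar 31, 2032 + 3 weeks = Apr 21, 2032.
Both prerequisites met — biometrics are taken (Feb 10, 2032), the decision is mailed (Apr 21, 2032); the later is Apr 21, 2032.
The visa is stamped: Apr 21, 2032 + 13 days = May 4, 2032.

2032-05-04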